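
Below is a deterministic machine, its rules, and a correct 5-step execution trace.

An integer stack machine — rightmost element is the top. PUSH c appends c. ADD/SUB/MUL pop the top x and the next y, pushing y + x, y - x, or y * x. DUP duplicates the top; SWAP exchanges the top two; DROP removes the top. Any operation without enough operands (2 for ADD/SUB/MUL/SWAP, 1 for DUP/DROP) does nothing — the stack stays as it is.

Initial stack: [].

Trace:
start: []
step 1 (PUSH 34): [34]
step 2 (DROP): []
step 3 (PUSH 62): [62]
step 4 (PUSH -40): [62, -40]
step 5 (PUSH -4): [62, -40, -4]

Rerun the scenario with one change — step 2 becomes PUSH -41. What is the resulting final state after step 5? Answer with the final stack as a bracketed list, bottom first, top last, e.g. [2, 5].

(re-executing from step 2 with the substitution; state before step 2: [34])
step 2 (PUSH -41): [34, -41]
step 3 (PUSH 62): [34, -41, 62]
step 4 (PUSH -40): [34, -41, 62, -40]
step 5 (PUSH -4): [34, -41, 62, -40, -4]

[34, -41, 62, -40, -4]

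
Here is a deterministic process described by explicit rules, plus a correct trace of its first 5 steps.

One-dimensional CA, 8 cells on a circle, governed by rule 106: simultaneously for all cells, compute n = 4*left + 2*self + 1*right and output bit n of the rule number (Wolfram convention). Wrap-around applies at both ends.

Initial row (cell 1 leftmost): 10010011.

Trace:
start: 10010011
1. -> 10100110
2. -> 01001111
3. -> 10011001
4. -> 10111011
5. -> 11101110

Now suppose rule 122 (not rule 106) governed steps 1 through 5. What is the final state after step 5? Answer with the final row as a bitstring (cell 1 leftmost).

11101110

(re-executing steps 1..5 under rule 122; state before step 1: 10010011)
1. -> 11101110
2. -> 10111011
3. -> 11101110
4. -> 10111011
5. -> 11101110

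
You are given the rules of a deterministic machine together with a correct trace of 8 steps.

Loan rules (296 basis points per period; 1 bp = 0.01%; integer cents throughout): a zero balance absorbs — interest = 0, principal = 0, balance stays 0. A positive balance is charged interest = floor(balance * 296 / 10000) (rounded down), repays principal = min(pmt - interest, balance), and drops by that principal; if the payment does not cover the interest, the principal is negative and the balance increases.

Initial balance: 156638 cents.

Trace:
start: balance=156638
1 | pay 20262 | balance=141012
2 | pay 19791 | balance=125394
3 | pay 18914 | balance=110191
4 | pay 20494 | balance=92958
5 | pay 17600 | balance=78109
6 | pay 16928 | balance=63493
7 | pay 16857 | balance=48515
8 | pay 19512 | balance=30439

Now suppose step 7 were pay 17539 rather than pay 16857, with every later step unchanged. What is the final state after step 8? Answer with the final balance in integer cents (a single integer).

29736

(re-executing from step 7 with the substitution; state before step 7: balance=63493)
7 | pay 17539 | balance=47833
8 | pay 19512 | balance=29736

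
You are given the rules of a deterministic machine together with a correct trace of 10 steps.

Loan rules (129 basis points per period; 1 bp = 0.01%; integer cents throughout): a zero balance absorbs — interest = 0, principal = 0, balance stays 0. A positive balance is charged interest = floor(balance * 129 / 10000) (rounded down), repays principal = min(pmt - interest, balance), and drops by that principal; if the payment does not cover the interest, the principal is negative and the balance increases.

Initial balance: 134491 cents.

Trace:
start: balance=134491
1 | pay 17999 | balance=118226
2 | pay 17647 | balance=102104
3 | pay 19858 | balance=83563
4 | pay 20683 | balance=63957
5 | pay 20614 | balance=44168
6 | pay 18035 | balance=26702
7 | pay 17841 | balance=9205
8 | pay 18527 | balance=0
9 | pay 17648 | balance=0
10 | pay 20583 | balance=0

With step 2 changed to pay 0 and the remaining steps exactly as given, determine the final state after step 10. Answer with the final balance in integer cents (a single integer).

0

(re-executing from step 2 with the substitution; state before step 2: balance=118226)
2 | pay 0 | balance=119751
3 | pay 19858 | balance=101437
4 | pay 20683 | balance=82062
5 | pay 20614 | balance=62506
6 | pay 18035 | balance=45277
7 | pay 17841 | balance=28020
8 | pay 18527 | balance=9854
9 | pay 17648 | balance=0
10 | pay 20583 | balance=0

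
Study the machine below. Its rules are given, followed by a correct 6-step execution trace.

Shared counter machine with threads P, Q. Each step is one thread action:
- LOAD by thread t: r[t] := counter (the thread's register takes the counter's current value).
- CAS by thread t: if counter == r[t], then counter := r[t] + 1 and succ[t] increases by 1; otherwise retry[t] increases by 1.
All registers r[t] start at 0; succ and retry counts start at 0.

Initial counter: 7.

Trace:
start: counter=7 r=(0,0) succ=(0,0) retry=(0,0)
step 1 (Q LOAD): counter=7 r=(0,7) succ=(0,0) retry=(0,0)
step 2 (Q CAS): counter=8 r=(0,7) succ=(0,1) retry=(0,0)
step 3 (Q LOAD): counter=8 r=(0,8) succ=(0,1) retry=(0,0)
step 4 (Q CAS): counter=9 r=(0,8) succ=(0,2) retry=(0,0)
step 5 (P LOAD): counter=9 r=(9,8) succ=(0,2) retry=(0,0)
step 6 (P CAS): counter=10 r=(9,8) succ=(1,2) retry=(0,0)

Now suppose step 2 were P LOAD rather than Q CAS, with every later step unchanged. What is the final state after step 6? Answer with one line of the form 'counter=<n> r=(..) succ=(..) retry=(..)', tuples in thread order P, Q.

(re-executing from step 2 with the substitution; state before step 2: counter=7 r=(0,7) succ=(0,0) retry=(0,0))
step 2 (P LOAD): counter=7 r=(7,7) succ=(0,0) retry=(0,0)
step 3 (Q LOAD): counter=7 r=(7,7) succ=(0,0) retry=(0,0)
step 4 (Q CAS): counter=8 r=(7,7) succ=(0,1) retry=(0,0)
step 5 (P LOAD): counter=8 r=(8,7) succ=(0,1) retry=(0,0)
step 6 (P CAS): counter=9 r=(8,7) succ=(1,1) retry=(0,0)

counter=9 r=(8,7) succ=(1,1) retry=(0,0)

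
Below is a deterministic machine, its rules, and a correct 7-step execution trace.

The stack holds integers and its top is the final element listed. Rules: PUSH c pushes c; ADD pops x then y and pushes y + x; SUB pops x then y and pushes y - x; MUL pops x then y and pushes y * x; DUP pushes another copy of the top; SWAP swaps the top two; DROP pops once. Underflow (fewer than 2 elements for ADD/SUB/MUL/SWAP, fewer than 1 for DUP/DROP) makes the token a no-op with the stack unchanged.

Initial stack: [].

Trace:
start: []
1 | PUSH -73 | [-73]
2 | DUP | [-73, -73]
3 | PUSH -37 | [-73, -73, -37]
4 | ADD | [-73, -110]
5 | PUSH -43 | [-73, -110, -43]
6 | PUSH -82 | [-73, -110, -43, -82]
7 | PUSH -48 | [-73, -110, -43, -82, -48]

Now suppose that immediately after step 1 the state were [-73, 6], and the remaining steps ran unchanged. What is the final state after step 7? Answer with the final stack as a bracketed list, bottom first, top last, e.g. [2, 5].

[-73, 6, -31, -43, -82, -48]

state after step 1 := [-73, 6]
2 | DUP | [-73, 6, 6]
3 | PUSH -37 | [-73, 6, 6, -37]
4 | ADD | [-73, 6, -31]
5 | PUSH -43 | [-73, 6, -31, -43]
6 | PUSH -82 | [-73, 6, -31, -43, -82]
7 | PUSH -48 | [-73, 6, -31, -43, -82, -48]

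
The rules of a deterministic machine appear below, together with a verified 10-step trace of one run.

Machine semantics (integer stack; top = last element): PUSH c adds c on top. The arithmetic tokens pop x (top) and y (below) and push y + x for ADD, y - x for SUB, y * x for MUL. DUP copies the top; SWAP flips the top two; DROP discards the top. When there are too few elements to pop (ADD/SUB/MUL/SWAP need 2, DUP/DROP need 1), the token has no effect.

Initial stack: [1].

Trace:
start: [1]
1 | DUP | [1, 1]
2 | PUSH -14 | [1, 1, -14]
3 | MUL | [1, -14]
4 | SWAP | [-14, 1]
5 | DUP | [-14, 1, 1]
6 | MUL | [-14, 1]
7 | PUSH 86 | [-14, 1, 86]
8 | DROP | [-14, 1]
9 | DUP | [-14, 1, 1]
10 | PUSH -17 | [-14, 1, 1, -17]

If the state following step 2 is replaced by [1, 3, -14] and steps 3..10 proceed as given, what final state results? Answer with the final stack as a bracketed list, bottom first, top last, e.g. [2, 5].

[-42, 1, 1, -17]

state after step 2 := [1, 3, -14]
3 | MUL | [1, -42]
4 | SWAP | [-42, 1]
5 | DUP | [-42, 1, 1]
6 | MUL | [-42, 1]
7 | PUSH 86 | [-42, 1, 86]
8 | DROP | [-42, 1]
9 | DUP | [-42, 1, 1]
10 | PUSH -17 | [-42, 1, 1, -17]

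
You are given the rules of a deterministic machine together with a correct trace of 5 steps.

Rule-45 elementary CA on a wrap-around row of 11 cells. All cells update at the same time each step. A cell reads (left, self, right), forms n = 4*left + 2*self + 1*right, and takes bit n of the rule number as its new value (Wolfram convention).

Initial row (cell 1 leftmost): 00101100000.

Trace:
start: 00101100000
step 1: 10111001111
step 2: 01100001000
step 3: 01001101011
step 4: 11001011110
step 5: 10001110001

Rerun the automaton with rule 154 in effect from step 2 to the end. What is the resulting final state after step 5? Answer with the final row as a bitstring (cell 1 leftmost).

10011111011

(re-executing steps 2..5 under rule 154; state before step 2: 10111001111)
step 2: 00110111111
step 3: 11100111110
step 4: 11011111100
step 5: 10011111011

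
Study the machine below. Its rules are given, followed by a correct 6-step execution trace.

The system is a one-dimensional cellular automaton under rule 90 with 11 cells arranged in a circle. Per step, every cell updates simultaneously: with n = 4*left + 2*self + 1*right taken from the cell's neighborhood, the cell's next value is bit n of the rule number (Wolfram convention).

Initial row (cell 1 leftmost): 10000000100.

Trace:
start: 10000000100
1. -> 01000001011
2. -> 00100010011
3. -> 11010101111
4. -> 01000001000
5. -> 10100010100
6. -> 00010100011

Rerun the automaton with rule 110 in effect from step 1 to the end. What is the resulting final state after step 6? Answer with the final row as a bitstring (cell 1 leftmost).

10111110110

(re-executing steps 1..6 under rule 110; state before step 1: 10000000100)
1. -> 10000001101
2. -> 10000011111
3. -> 10000110000
4. -> 10001110001
5. -> 10011010011
6. -> 10111110110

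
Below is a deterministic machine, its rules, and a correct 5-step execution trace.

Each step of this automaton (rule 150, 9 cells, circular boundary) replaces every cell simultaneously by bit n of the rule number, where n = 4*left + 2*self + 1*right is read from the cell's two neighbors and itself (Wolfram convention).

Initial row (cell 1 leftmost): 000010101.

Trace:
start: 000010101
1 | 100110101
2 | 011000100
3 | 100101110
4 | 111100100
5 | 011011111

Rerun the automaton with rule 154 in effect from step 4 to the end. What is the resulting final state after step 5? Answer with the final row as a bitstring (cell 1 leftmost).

110111010

(re-executing steps 4..5 under rule 154; state before step 4: 100101110)
4 | 011001100
5 | 110111010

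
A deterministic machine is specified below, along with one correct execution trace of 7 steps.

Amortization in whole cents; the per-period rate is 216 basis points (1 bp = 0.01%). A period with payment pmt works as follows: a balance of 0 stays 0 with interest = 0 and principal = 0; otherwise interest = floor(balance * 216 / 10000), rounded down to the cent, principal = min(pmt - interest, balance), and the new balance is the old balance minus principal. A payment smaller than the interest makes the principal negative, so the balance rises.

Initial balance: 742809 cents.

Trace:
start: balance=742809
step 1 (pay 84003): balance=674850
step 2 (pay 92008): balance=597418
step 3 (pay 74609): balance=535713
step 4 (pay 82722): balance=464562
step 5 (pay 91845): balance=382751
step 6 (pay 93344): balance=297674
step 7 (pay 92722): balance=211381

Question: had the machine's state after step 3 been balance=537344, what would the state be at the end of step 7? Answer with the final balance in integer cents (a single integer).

213158

state after step 3 := balance=537344
step 4 (pay 82722): balance=466228
step 5 (pay 91845): balance=384453
step 6 (pay 93344): balance=299413
step 7 (pay 92722): balance=213158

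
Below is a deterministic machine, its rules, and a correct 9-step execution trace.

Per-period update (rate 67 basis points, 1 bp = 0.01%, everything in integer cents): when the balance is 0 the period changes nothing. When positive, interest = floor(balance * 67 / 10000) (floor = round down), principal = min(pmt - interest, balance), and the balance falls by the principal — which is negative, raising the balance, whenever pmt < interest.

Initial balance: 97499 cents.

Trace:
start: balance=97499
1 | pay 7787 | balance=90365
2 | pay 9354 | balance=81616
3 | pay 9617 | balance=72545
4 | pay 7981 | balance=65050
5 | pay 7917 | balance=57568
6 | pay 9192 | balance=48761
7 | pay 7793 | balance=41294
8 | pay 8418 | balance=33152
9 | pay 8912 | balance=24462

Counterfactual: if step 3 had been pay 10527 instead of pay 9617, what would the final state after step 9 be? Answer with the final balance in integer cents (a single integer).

23514

(re-executing from step 3 with the substitution; state before step 3: balance=81616)
3 | pay 10527 | balance=71635
4 | pay 7981 | balance=64133
5 | pay 7917 | balance=56645
6 | pay 9192 | balance=47832
7 | pay 7793 | balance=40359
8 | pay 8418 | balance=32211
9 | pay 8912 | balance=23514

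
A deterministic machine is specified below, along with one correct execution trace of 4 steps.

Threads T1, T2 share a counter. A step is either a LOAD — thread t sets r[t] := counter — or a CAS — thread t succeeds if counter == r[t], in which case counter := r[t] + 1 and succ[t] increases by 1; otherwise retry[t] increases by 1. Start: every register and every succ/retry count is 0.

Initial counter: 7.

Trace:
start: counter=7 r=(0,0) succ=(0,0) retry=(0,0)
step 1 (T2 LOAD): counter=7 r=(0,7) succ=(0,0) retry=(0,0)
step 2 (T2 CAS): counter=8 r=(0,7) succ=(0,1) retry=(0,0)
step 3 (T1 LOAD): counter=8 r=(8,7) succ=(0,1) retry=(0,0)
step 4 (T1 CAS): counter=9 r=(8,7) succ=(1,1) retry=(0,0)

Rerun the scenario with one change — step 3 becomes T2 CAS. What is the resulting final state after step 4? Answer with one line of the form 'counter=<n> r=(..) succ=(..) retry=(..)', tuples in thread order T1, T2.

counter=8 r=(0,7) succ=(0,1) retry=(1,1)

(re-executing from step 3 with the substitution; state before step 3: counter=8 r=(0,7) succ=(0,1) retry=(0,0))
step 3 (T2 CAS): counter=8 r=(0,7) succ=(0,1) retry=(0,1)
step 4 (T1 CAS): counter=8 r=(0,7) succ=(0,1) retry=(1,1)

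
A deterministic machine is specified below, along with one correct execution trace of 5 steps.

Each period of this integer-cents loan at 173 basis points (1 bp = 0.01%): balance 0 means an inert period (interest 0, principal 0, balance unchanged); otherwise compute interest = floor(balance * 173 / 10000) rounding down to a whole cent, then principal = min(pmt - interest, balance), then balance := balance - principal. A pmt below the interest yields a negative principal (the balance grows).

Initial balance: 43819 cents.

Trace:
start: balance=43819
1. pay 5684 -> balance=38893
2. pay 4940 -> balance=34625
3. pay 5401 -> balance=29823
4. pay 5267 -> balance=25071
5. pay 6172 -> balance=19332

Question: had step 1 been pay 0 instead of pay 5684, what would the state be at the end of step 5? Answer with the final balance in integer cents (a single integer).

(re-executing from step 1 with the substitution; state before step 1: balance=43819)
1. pay 0 -> balance=44577
2. pay 4940 -> balance=40408
3. pay 5401 -> balance=35706
4. pay 5267 -> balance=31056
5. pay 6172 -> balance=25421

25421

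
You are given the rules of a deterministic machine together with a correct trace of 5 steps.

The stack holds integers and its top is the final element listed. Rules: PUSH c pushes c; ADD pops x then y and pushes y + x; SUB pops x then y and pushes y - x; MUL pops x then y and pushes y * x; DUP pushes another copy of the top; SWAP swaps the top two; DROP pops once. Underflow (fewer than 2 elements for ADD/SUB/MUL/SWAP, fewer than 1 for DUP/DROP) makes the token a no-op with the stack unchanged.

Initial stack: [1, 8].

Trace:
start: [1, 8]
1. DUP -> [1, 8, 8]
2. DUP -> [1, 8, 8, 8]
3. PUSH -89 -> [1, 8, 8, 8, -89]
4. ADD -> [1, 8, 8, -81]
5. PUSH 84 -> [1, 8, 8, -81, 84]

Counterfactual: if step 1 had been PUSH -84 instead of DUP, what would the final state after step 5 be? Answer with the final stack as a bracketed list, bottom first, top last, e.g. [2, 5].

(re-executing from step 1 with the substitution; state before step 1: [1, 8])
1. PUSH -84 -> [1, 8, -84]
2. DUP -> [1, 8, -84, -84]
3. PUSH -89 -> [1, 8, -84, -84, -89]
4. ADD -> [1, 8, -84, -173]
5. PUSH 84 -> [1, 8, -84, -173, 84]

[1, 8, -84, -173, 84]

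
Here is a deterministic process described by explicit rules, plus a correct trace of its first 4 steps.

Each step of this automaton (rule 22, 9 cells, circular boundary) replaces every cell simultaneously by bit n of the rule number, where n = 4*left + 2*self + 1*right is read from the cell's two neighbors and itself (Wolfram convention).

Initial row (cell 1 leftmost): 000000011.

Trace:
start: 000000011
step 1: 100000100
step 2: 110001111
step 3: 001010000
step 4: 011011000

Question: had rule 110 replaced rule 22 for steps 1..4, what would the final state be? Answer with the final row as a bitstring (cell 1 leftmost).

(re-executing steps 1..4 under rule 110; state before step 1: 000000011)
step 1: 000000111
step 2: 000001101
step 3: 000011111
step 4: 000110001

000110001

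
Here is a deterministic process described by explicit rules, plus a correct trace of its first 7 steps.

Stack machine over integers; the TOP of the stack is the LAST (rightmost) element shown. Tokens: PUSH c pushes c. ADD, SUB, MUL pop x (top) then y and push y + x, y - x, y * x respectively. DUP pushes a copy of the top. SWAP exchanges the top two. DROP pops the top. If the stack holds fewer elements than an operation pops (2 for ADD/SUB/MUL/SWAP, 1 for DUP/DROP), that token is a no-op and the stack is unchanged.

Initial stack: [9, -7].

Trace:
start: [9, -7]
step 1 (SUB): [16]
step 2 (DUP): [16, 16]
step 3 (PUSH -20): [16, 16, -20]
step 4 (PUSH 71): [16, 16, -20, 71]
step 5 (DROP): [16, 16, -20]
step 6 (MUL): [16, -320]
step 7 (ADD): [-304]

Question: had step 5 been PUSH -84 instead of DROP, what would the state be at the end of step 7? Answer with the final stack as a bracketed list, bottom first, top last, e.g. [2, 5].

(re-executing from step 5 with the substitution; state before step 5: [16, 16, -20, 71])
step 5 (PUSH -84): [16, 16, -20, 71, -84]
step 6 (MUL): [16, 16, -20, -5964]
step 7 (ADD): [16, 16, -5984]

[16, 16, -5984]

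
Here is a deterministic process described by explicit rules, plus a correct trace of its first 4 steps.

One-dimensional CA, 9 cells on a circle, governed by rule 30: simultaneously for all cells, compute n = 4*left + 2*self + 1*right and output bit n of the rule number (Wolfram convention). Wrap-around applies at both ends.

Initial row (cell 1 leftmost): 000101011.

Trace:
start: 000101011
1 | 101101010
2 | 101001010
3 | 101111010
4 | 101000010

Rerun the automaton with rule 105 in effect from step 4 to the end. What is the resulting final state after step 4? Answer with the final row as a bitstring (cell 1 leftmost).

011001101

(re-executing step 4 under rule 105; state before step 4: 101111010)
4 | 011001101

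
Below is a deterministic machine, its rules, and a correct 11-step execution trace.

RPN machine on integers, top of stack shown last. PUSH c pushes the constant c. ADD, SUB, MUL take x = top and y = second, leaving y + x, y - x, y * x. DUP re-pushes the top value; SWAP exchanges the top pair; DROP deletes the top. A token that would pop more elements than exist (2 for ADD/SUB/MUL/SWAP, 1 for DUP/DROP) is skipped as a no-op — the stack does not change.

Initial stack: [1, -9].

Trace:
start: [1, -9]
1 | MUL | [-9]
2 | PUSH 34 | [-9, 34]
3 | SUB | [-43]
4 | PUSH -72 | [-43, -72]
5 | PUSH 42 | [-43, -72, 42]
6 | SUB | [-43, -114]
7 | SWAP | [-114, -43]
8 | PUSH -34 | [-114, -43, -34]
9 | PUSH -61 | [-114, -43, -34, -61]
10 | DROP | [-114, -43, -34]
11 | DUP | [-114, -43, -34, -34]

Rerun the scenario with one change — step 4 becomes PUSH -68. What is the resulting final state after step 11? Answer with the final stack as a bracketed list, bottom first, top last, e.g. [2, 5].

[-110, -43, -34, -34]

(re-executing from step 4 with the substitution; state before step 4: [-43])
4 | PUSH -68 | [-43, -68]
5 | PUSH 42 | [-43, -68, 42]
6 | SUB | [-43, -110]
7 | SWAP | [-110, -43]
8 | PUSH -34 | [-110, -43, -34]
9 | PUSH -61 | [-110, -43, -34, -61]
10 | DROP | [-110, -43, -34]
11 | DUP | [-110, -43, -34, -34]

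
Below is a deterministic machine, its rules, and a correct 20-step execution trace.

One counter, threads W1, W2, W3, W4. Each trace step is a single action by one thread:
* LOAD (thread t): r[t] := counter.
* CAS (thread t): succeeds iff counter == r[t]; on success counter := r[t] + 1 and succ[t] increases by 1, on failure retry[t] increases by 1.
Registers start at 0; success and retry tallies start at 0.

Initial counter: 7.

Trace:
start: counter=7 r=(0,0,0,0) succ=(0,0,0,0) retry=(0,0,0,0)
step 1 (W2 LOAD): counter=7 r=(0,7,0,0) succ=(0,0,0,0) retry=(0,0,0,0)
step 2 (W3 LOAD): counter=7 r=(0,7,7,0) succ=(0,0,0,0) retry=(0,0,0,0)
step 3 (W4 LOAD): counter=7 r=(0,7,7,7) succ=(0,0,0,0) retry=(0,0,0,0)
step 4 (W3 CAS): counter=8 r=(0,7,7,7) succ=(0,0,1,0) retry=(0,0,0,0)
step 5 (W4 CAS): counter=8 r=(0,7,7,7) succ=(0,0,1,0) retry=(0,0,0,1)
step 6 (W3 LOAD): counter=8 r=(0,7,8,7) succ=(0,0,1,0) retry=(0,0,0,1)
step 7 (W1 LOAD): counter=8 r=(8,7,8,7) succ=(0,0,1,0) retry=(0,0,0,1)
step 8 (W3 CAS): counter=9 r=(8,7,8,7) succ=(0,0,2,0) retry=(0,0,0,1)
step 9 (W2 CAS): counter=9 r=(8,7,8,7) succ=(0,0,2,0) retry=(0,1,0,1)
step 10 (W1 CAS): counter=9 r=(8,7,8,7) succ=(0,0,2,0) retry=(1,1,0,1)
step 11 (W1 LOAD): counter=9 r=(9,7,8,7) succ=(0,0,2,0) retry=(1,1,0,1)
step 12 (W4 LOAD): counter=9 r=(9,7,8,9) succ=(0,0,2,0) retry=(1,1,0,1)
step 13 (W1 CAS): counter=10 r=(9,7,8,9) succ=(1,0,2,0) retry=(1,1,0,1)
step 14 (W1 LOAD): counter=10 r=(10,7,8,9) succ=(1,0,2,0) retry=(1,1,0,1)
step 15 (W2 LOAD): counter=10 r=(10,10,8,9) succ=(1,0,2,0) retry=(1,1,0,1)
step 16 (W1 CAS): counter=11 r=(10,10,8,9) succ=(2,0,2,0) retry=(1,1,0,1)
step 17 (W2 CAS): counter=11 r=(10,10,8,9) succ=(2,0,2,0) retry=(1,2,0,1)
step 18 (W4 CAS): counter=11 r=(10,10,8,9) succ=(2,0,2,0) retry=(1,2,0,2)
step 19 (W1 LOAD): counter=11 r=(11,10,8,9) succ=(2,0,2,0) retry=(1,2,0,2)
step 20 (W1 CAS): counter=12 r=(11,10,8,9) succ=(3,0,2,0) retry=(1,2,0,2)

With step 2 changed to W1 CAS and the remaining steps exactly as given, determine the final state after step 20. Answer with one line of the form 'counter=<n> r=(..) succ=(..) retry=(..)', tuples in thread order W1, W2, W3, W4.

(re-executing from step 2 with the substitution; state before step 2: counter=7 r=(0,7,0,0) succ=(0,0,0,0) retry=(0,0,0,0))
step 2 (W1 CAS): counter=7 r=(0,7,0,0) succ=(0,0,0,0) retry=(1,0,0,0)
step 3 (W4 LOAD): counter=7 r=(0,7,0,7) succ=(0,0,0,0) retry=(1,0,0,0)
step 4 (W3 CAS): counter=7 r=(0,7,0,7) succ=(0,0,0,0) retry=(1,0,1,0)
step 5 (W4 CAS): counter=8 r=(0,7,0,7) succ=(0,0,0,1) retry=(1,0,1,0)
step 6 (W3 LOAD): counter=8 r=(0,7,8,7) succ=(0,0,0,1) retry=(1,0,1,0)
step 7 (W1 LOAD): counter=8 r=(8,7,8,7) succ=(0,0,0,1) retry=(1,0,1,0)
step 8 (W3 CAS): counter=9 r=(8,7,8,7) succ=(0,0,1,1) retry=(1,0,1,0)
step 9 (W2 CAS): counter=9 r=(8,7,8,7) succ=(0,0,1,1) retry=(1,1,1,0)
step 10 (W1 CAS): counter=9 r=(8,7,8,7) succ=(0,0,1,1) retry=(2,1,1,0)
step 11 (W1 LOAD): counter=9 r=(9,7,8,7) succ=(0,0,1,1) retry=(2,1,1,0)
step 12 (W4 LOAD): counter=9 r=(9,7,8,9) succ=(0,0,1,1) retry=(2,1,1,0)
step 13 (W1 CAS): counter=10 r=(9,7,8,9) succ=(1,0,1,1) retry=(2,1,1,0)
step 14 (W1 LOAD): counter=10 r=(10,7,8,9) succ=(1,0,1,1) retry=(2,1,1,0)
step 15 (W2 LOAD): counter=10 r=(10,10,8,9) succ=(1,0,1,1) retry=(2,1,1,0)
step 16 (W1 CAS): counter=11 r=(10,10,8,9) succ=(2,0,1,1) retry=(2,1,1,0)
step 17 (W2 CAS): counter=11 r=(10,10,8,9) succ=(2,0,1,1) retry=(2,2,1,0)
step 18 (W4 CAS): counter=11 r=(10,10,8,9) succ=(2,0,1,1) retry=(2,2,1,1)
step 19 (W1 LOAD): counter=11 r=(11,10,8,9) succ=(2,0,1,1) retry=(2,2,1,1)
step 20 (W1 CAS): counter=12 r=(11,10,8,9) succ=(3,0,1,1) retry=(2,2,1,1)

counter=12 r=(11,10,8,9) succ=(3,0,1,1) retry=(2,2,1,1)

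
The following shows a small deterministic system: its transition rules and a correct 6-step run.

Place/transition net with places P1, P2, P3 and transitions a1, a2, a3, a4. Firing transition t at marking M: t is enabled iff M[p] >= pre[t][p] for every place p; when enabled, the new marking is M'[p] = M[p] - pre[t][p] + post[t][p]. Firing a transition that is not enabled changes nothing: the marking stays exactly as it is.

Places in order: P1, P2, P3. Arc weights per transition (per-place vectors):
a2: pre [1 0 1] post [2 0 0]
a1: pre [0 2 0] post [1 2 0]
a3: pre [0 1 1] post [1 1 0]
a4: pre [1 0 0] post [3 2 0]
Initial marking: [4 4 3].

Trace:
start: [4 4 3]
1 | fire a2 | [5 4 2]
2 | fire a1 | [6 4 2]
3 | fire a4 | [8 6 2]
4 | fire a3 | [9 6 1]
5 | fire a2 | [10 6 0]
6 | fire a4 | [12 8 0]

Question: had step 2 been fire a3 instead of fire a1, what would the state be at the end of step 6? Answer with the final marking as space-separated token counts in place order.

11 8 0

(re-executing from step 2 with the substitution; state before step 2: [5 4 2])
2 | fire a3 | [6 4 1]
3 | fire a4 | [8 6 1]
4 | fire a3 | [9 6 0]
5 | fire a2 | [9 6 0]
6 | fire a4 | [11 8 0]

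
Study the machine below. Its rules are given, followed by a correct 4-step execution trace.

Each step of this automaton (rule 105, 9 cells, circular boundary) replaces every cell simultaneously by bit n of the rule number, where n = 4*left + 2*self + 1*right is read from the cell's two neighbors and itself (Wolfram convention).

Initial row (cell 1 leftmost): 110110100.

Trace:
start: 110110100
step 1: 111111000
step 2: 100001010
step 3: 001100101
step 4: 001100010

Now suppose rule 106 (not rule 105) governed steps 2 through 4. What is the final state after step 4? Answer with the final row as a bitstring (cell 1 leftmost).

100100110

(re-executing steps 2..4 under rule 106; state before step 2: 111111000)
step 2: 100001001
step 3: 100010011
step 4: 100100110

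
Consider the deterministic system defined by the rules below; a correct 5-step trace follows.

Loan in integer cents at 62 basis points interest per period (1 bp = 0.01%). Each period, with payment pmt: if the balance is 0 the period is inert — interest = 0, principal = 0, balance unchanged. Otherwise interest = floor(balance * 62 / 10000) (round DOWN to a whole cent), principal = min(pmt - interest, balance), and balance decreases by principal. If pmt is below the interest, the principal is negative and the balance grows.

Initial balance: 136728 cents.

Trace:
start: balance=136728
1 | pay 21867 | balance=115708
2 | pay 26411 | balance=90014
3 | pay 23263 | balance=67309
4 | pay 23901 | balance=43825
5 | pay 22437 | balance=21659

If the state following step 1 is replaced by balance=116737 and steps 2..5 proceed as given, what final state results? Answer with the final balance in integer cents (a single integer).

state after step 1 := balance=116737
2 | pay 26411 | balance=91049
3 | pay 23263 | balance=68350
4 | pay 23901 | balance=44872
5 | pay 22437 | balance=22713

22713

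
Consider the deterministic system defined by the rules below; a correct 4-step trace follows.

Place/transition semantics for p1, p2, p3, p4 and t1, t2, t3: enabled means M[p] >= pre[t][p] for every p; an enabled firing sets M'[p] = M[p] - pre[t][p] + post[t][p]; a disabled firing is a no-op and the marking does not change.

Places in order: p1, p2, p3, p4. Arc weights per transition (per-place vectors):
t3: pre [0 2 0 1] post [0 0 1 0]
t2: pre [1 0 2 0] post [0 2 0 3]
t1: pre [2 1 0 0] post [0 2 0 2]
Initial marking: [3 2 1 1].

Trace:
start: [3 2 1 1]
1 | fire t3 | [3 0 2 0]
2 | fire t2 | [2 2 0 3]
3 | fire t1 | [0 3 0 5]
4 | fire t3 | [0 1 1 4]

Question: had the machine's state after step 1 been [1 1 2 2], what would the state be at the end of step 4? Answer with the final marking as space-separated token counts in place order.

state after step 1 := [1 1 2 2]
2 | fire t2 | [0 3 0 5]
3 | fire t1 | [0 3 0 5]
4 | fire t3 | [0 1 1 4]

0 1 1 4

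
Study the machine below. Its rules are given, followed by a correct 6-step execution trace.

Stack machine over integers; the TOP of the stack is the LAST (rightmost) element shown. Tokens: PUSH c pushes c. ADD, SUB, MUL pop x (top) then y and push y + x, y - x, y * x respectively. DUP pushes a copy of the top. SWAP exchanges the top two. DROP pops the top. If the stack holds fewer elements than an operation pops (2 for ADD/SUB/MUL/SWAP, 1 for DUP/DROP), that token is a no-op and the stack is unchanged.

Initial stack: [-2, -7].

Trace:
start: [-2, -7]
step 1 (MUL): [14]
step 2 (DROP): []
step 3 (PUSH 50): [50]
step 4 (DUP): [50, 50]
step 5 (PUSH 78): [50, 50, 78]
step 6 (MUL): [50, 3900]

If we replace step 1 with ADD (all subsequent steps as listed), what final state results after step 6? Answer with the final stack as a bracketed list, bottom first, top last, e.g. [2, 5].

[50, 3900]

(re-executing from step 1 with the substitution; state before step 1: [-2, -7])
step 1 (ADD): [-9]
step 2 (DROP): []
step 3 (PUSH 50): [50]
step 4 (DUP): [50, 50]
step 5 (PUSH 78): [50, 50, 78]
step 6 (MUL): [50, 3900]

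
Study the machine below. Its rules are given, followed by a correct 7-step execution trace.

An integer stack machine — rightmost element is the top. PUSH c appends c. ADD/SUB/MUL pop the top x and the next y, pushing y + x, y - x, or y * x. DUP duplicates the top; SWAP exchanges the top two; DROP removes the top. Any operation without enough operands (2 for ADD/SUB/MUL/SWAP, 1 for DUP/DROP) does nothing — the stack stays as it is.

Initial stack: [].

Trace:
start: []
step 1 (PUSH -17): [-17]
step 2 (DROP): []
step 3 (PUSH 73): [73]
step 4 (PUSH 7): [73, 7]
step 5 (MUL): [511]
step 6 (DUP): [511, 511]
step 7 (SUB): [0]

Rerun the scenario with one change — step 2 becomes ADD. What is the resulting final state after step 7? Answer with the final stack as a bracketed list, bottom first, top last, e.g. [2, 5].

[-17, 0]

(re-executing from step 2 with the substitution; state before step 2: [-17])
step 2 (ADD): [-17]
step 3 (PUSH 73): [-17, 73]
step 4 (PUSH 7): [-17, 73, 7]
step 5 (MUL): [-17, 511]
step 6 (DUP): [-17, 511, 511]
step 7 (SUB): [-17, 0]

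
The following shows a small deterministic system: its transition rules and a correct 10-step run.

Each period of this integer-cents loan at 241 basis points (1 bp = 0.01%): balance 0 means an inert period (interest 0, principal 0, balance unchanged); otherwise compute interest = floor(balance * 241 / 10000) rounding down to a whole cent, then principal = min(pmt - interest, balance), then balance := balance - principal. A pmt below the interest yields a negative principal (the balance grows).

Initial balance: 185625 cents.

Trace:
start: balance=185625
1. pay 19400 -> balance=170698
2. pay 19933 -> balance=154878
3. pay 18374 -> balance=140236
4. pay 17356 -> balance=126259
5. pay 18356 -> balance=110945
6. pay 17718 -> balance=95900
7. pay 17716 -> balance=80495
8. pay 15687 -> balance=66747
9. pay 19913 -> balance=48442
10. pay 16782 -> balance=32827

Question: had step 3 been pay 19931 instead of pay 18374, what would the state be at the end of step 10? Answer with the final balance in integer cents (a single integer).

(re-executing from step 3 with the substitution; state before step 3: balance=154878)
3. pay 19931 -> balance=138679
4. pay 17356 -> balance=124665
5. pay 18356 -> balance=109313
6. pay 17718 -> balance=94229
7. pay 17716 -> balance=78783
8. pay 15687 -> balance=64994
9. pay 19913 -> balance=46647
10. pay 16782 -> balance=30989

30989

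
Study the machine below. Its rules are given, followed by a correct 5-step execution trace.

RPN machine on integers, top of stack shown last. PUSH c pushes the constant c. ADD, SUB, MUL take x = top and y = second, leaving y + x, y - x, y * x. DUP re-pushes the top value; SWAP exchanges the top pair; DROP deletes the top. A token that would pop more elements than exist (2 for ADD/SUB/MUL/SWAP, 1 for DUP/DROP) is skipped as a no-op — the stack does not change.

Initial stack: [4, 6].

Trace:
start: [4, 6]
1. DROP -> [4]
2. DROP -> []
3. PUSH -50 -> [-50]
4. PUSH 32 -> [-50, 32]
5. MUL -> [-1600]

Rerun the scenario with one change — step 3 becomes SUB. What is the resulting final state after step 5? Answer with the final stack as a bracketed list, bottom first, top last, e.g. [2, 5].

(re-executing from step 3 with the substitution; state before step 3: [])
3. SUB -> []
4. PUSH 32 -> [32]
5. MUL -> [32]

[32]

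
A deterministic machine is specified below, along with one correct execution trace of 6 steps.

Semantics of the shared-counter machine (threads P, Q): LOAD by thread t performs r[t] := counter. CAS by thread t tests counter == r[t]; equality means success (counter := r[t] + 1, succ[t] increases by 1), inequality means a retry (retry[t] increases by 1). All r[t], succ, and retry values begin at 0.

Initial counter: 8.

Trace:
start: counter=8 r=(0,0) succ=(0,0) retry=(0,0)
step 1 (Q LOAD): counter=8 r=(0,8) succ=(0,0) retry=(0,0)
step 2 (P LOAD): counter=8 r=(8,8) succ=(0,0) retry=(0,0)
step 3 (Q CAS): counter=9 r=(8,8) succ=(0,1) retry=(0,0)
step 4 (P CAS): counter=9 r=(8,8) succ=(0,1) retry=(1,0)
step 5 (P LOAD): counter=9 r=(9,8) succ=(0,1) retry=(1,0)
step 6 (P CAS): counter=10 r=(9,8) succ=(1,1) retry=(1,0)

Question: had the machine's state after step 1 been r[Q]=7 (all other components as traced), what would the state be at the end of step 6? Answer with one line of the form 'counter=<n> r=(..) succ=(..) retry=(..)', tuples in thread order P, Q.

counter=10 r=(9,7) succ=(2,0) retry=(0,1)

state after step 1 := counter=8 r=(0,7) succ=(0,0) retry=(0,0)
step 2 (P LOAD): counter=8 r=(8,7) succ=(0,0) retry=(0,0)
step 3 (Q CAS): counter=8 r=(8,7) succ=(0,0) retry=(0,1)
step 4 (P CAS): counter=9 r=(8,7) succ=(1,0) retry=(0,1)
step 5 (P LOAD): counter=9 r=(9,7) succ=(1,0) retry=(0,1)
step 6 (P CAS): counter=10 r=(9,7) succ=(2,0) retry=(0,1)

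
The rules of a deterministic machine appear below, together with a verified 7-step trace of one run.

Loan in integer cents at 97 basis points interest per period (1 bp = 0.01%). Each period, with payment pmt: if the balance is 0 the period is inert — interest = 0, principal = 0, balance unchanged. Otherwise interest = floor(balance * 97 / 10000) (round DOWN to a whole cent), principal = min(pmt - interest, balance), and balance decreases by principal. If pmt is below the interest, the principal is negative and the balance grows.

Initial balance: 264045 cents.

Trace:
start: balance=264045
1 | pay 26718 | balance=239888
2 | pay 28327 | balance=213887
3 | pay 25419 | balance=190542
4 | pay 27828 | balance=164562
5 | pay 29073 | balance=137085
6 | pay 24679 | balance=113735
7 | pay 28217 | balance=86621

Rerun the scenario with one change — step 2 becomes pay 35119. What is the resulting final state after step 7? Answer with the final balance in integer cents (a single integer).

(re-executing from step 2 with the substitution; state before step 2: balance=239888)
2 | pay 35119 | balance=207095
3 | pay 25419 | balance=183684
4 | pay 27828 | balance=157637
5 | pay 29073 | balance=130093
6 | pay 24679 | balance=106675
7 | pay 28217 | balance=79492

79492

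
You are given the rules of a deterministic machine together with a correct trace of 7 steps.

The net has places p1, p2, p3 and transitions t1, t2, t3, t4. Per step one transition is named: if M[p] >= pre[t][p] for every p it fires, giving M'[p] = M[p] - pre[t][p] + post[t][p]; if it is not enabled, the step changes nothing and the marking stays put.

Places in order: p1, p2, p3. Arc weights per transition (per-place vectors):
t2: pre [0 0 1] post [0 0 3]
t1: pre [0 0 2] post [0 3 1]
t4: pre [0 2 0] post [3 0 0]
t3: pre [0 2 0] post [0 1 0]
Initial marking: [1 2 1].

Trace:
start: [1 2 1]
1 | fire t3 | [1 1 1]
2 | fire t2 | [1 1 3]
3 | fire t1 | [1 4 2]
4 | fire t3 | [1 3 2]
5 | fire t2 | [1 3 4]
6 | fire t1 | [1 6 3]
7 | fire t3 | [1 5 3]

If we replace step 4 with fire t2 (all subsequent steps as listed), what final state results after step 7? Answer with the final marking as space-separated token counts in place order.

1 6 5

(re-executing from step 4 with the substitution; state before step 4: [1 4 2])
4 | fire t2 | [1 4 4]
5 | fire t2 | [1 4 6]
6 | fire t1 | [1 7 5]
7 | fire t3 | [1 6 5]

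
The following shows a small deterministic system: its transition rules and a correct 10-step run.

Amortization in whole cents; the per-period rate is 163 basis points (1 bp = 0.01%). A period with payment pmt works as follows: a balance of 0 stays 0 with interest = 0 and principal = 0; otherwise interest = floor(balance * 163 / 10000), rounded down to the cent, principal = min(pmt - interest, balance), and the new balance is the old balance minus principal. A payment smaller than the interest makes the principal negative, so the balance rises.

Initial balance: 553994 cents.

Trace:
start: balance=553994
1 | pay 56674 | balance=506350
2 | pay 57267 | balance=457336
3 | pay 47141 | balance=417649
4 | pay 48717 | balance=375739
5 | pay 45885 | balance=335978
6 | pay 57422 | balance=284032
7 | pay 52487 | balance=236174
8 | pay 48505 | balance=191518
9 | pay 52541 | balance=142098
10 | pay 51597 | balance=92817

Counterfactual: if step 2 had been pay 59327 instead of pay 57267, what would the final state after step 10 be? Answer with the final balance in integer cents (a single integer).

90472

(re-executing from step 2 with the substitution; state before step 2: balance=506350)
2 | pay 59327 | balance=455276
3 | pay 47141 | balance=415555
4 | pay 48717 | balance=373611
5 | pay 45885 | balance=333815
6 | pay 57422 | balance=281834
7 | pay 52487 | balance=233940
8 | pay 48505 | balance=189248
9 | pay 52541 | balance=139791
10 | pay 51597 | balance=90472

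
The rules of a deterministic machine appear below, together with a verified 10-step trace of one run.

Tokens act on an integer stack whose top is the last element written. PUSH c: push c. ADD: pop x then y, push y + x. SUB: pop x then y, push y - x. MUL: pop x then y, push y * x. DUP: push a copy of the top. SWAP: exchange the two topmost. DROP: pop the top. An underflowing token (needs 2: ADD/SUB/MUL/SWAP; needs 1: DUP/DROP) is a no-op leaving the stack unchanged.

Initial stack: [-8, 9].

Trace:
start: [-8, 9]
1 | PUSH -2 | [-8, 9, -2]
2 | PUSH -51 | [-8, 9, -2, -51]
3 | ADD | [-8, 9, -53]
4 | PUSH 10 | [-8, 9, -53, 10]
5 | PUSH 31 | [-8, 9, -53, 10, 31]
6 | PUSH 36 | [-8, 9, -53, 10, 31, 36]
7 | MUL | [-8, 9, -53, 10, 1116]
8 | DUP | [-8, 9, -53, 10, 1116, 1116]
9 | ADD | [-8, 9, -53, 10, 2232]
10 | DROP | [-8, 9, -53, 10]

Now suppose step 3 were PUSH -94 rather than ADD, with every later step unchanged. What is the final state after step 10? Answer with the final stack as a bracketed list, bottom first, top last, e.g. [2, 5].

[-8, 9, -2, -51, -94, 10]

(re-executing from step 3 with the substitution; state before step 3: [-8, 9, -2, -51])
3 | PUSH -94 | [-8, 9, -2, -51, -94]
4 | PUSH 10 | [-8, 9, -2, -51, -94, 10]
5 | PUSH 31 | [-8, 9, -2, -51, -94, 10, 31]
6 | PUSH 36 | [-8, 9, -2, -51, -94, 10, 31, 36]
7 | MUL | [-8, 9, -2, -51, -94, 10, 1116]
8 | DUP | [-8, 9, -2, -51, -94, 10, 1116, 1116]
9 | ADD | [-8, 9, -2, -51, -94, 10, 2232]
10 | DROP | [-8, 9, -2, -51, -94, 10]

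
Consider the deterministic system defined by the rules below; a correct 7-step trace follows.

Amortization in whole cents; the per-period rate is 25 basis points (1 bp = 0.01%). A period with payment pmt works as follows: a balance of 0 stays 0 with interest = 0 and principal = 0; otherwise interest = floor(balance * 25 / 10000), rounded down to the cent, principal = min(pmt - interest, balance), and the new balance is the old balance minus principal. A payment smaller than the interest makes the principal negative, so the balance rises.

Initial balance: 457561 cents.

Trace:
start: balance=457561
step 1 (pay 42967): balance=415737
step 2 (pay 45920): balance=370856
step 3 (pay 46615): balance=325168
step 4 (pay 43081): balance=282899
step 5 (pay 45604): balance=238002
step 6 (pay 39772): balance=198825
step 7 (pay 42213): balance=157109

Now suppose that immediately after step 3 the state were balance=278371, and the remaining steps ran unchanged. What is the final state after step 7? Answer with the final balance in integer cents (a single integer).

109841

state after step 3 := balance=278371
step 4 (pay 43081): balance=235985
step 5 (pay 45604): balance=190970
step 6 (pay 39772): balance=151675
step 7 (pay 42213): balance=109841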